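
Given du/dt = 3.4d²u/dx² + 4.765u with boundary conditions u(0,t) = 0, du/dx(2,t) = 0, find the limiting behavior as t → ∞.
u grows unboundedly. Reaction dominates diffusion (r=4.765 > κπ²/(4L²)≈2.1); solution grows exponentially.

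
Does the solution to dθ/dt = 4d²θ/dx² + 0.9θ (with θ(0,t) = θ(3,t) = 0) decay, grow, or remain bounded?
θ → 0. Diffusion dominates reaction (r=0.9 < κπ²/L²≈4.39); solution decays.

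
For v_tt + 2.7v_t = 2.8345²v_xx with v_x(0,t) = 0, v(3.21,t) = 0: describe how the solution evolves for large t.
v → 0. Damping (γ=2.7) dissipates energy; oscillations decay exponentially.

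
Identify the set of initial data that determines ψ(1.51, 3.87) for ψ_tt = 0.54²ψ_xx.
Domain of dependence: [-0.5798, 3.5998]. Signals travel at speed 0.54, so data within |x - 1.51| ≤ 0.54·3.87 = 2.0898 can reach the point.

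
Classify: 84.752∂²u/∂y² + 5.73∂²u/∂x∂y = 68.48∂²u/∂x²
Rewriting in standard form: -68.48∂²u/∂x² + 5.73∂²u/∂x∂y + 84.752∂²u/∂y² = 0. Hyperbolic (discriminant = 23248.10074).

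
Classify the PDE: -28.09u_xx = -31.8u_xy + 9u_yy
Rewriting in standard form: -28.09u_xx + 31.8u_xy - 9u_yy = 0. A = -28.09, B = 31.8, C = -9. Discriminant B² - 4AC = 0. Since 0 = 0, parabolic.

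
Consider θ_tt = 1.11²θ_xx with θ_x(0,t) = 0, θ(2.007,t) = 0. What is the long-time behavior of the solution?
As t → ∞, θ oscillates (no decay). Energy is conserved; the solution oscillates indefinitely as standing waves.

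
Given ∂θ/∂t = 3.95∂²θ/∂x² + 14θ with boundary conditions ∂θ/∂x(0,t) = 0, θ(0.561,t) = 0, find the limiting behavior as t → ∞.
θ → 0. Diffusion dominates reaction (r=14 < κπ²/(4L²)≈30.97); solution decays.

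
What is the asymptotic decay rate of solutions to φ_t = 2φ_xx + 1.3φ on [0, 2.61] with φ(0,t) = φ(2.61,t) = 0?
Eigenvalues: λₙ = 2n²π²/2.61² - 1.3.
First three modes:
  n=1: λ₁ = 2π²/2.61² - 1.3 ≈ 1.598
  n=2: λ₂ = 8π²/2.61² - 1.3 ≈ 10.291
  n=3: λ₃ = 18π²/2.61² - 1.3 ≈ 24.779
Since 2π²/2.61² ≈ 2.898 > 1.3, all λₙ > 0.
The n=1 mode decays slowest → dominates as t → ∞.
Asymptotic: φ ~ c₁ sin(πx/2.61) e^{-λ₁t} with decay rate λ₁ ≈ 1.598.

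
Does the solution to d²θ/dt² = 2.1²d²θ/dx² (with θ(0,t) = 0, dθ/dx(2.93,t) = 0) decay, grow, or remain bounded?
θ oscillates (no decay). Energy is conserved; the solution oscillates indefinitely as standing waves.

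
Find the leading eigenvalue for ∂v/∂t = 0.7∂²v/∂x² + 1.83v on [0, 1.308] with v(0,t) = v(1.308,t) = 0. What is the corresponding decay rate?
Eigenvalues: λₙ = 0.7n²π²/1.308² - 1.83.
First three modes:
  n=1: λ₁ = 0.7π²/1.308² - 1.83 ≈ 2.208
  n=2: λ₂ = 2.8π²/1.308² - 1.83 ≈ 14.323
  n=3: λ₃ = 6.3π²/1.308² - 1.83 ≈ 34.513
Since 0.7π²/1.308² ≈ 4.038 > 1.83, all λₙ > 0.
The n=1 mode decays slowest → dominates as t → ∞.
Asymptotic: v ~ c₁ sin(πx/1.308) e^{-λ₁t} with decay rate λ₁ ≈ 2.208.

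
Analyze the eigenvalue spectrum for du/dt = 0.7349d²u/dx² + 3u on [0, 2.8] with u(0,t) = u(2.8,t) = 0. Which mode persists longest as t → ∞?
Eigenvalues: λₙ = 0.7349n²π²/2.8² - 3.
First three modes:
  n=1: λ₁ = 0.7349π²/2.8² - 3 ≈ -2.075
  n=2: λ₂ = 2.9396π²/2.8² - 3 ≈ 0.701
  n=3: λ₃ = 6.6141π²/2.8² - 3 ≈ 5.326
Since 0.7349π²/2.8² ≈ 0.925 < 3, λ₁ < 0.
The n=1 mode grows fastest (−λₙ is largest for n=1) → dominates.
Asymptotic: u ~ c₁ sin(πx/2.8) e^{2.075t} (exponential growth at rate −λ₁ ≈ 2.075).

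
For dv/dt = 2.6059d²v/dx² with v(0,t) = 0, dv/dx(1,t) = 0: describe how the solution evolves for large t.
v → 0. Heat escapes through the Dirichlet boundary.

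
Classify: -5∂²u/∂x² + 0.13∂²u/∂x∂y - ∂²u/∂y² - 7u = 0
Elliptic (discriminant = -19.9831).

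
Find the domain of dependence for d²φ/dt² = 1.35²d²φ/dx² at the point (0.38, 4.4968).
Domain of dependence: [-5.69068, 6.45068]. Signals travel at speed 1.35, so data within |x - 0.38| ≤ 1.35·4.4968 = 6.07068 can reach the point.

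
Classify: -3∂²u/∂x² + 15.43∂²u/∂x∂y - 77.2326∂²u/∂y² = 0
Elliptic (discriminant = -688.7063).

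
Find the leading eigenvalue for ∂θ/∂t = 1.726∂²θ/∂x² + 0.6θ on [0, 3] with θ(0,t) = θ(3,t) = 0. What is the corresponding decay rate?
Eigenvalues: λₙ = 1.726n²π²/3² - 0.6.
First three modes:
  n=1: λ₁ = 1.726π²/3² - 0.6 ≈ 1.293
  n=2: λ₂ = 6.904π²/3² - 0.6 ≈ 6.971
  n=3: λ₃ = 15.534π²/3² - 0.6 ≈ 16.435
Since 1.726π²/3² ≈ 1.893 > 0.6, all λₙ > 0.
The n=1 mode decays slowest → dominates as t → ∞.
Asymptotic: θ ~ c₁ sin(πx/3) e^{-λ₁t} with decay rate λ₁ ≈ 1.293.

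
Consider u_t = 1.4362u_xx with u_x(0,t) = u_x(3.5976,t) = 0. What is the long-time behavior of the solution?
As t → ∞, u → constant (steady state). Heat is conserved (no flux at boundaries); solution approaches the spatial average.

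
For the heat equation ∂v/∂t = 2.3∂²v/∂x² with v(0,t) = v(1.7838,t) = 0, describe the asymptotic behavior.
v → 0. Heat diffuses out through both boundaries.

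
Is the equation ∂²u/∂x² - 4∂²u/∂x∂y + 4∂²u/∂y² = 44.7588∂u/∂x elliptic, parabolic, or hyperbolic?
Rewriting in standard form: ∂²u/∂x² - 4∂²u/∂x∂y + 4∂²u/∂y² - 44.7588∂u/∂x = 0. Computing B² - 4AC with A = 1, B = -4, C = 4: discriminant = 0 (zero). Answer: parabolic.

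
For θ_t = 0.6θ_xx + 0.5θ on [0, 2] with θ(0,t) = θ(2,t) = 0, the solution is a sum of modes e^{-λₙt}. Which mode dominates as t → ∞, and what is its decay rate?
Eigenvalues: λₙ = 0.6n²π²/2² - 0.5.
First three modes:
  n=1: λ₁ = 0.6π²/2² - 0.5 ≈ 0.98
  n=2: λ₂ = 2.4π²/2² - 0.5 ≈ 5.422
  n=3: λ₃ = 5.4π²/2² - 0.5 ≈ 12.824
Since 0.6π²/2² ≈ 1.48 > 0.5, all λₙ > 0.
The n=1 mode decays slowest → dominates as t → ∞.
Asymptotic: θ ~ c₁ sin(πx/2) e^{-λ₁t} with decay rate λ₁ ≈ 0.98.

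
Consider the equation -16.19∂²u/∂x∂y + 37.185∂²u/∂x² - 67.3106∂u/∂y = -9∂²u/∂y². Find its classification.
Rewriting in standard form: 37.185∂²u/∂x² - 16.19∂²u/∂x∂y + 9∂²u/∂y² - 67.3106∂u/∂y = 0. Elliptic. (A = 37.185, B = -16.19, C = 9 gives B² - 4AC = -1076.5439.)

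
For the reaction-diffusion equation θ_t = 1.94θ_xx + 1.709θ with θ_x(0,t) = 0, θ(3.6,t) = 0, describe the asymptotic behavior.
θ grows unboundedly. Reaction dominates diffusion (r=1.709 > κπ²/(4L²)≈0.37); solution grows exponentially.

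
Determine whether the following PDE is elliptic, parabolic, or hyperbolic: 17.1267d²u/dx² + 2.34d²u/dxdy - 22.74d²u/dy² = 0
Coefficients: A = 17.1267, B = 2.34, C = -22.74. B² - 4AC = 1563.320232, which is positive, so the equation is hyperbolic.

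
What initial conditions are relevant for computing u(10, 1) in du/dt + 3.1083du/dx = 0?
A single point: x = 6.8917. The characteristic through (10, 1) is x - 3.1083t = const, so x = 10 - 3.1083·1 = 6.8917.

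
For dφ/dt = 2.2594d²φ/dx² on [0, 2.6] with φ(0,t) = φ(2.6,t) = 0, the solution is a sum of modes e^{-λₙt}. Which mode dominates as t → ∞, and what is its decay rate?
Eigenvalues: λₙ = 2.2594n²π²/2.6².
First three modes:
  n=1: λ₁ = 2.2594π²/2.6² ≈ 3.299
  n=2: λ₂ = 9.0376π²/2.6² ≈ 13.195 (4× faster decay)
  n=3: λ₃ = 20.3346π²/2.6² ≈ 29.689 (9× faster decay)
As t → ∞, higher modes decay exponentially faster. The n=1 mode dominates: φ ~ c₁ sin(πx/2.6) e^{-λ₁t}.
Decay rate: λ₁ = 2.2594π²/2.6² ≈ 3.299.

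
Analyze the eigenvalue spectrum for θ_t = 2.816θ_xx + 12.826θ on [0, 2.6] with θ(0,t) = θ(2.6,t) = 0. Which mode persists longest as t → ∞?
Eigenvalues: λₙ = 2.816n²π²/2.6² - 12.826.
First three modes:
  n=1: λ₁ = 2.816π²/2.6² - 12.826 ≈ -8.715
  n=2: λ₂ = 11.264π²/2.6² - 12.826 ≈ 3.619
  n=3: λ₃ = 25.344π²/2.6² - 12.826 ≈ 24.176
Since 2.816π²/2.6² ≈ 4.111 < 12.826, λ₁ < 0.
The n=1 mode grows fastest (−λₙ is largest for n=1) → dominates.
Asymptotic: θ ~ c₁ sin(πx/2.6) e^{8.715t} (exponential growth at rate −λ₁ ≈ 8.715).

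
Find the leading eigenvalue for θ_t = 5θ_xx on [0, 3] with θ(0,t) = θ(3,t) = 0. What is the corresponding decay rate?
Eigenvalues: λₙ = 5n²π²/3².
First three modes:
  n=1: λ₁ = 5π²/3² ≈ 5.483
  n=2: λ₂ = 20π²/3² ≈ 21.932 (4× faster decay)
  n=3: λ₃ = 45π²/3² ≈ 49.348 (9× faster decay)
As t → ∞, higher modes decay exponentially faster. The n=1 mode dominates: θ ~ c₁ sin(πx/3) e^{-λ₁t}.
Decay rate: λ₁ = 5π²/3² ≈ 5.483.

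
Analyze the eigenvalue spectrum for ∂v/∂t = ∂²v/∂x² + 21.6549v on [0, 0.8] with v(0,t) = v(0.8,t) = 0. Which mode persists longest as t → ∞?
Eigenvalues: λₙ = n²π²/0.8² - 21.6549.
First three modes:
  n=1: λ₁ = π²/0.8² - 21.6549 ≈ -6.234
  n=2: λ₂ = 4π²/0.8² - 21.6549 ≈ 40.03
  n=3: λ₃ = 9π²/0.8² - 21.6549 ≈ 117.136
Since π²/0.8² ≈ 15.421 < 21.6549, λ₁ < 0.
The n=1 mode grows fastest (−λₙ is largest for n=1) → dominates.
Asymptotic: v ~ c₁ sin(πx/0.8) e^{6.234t} (exponential growth at rate −λ₁ ≈ 6.234).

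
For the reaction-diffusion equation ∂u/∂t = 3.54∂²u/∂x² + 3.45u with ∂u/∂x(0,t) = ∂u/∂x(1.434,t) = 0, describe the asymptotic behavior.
u grows unboundedly. With Neumann BCs the constant mode has diffusion eigenvalue 0, so any r > 0 makes it grow like e^(3.45t); solution grows exponentially.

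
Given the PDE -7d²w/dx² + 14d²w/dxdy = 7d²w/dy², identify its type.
Rewriting in standard form: -7d²w/dx² + 14d²w/dxdy - 7d²w/dy² = 0. The second-order coefficients are A = -7, B = 14, C = -7. Since B² - 4AC = 0 = 0, this is a parabolic PDE.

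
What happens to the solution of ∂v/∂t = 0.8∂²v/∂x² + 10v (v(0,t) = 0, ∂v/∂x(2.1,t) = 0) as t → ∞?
v grows unboundedly. Reaction dominates diffusion (r=10 > κπ²/(4L²)≈0.45); solution grows exponentially.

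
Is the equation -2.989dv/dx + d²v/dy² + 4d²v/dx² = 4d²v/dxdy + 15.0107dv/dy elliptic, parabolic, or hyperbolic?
Rewriting in standard form: 4d²v/dx² - 4d²v/dxdy + d²v/dy² - 2.989dv/dx - 15.0107dv/dy = 0. Computing B² - 4AC with A = 4, B = -4, C = 1: discriminant = 0 (zero). Answer: parabolic.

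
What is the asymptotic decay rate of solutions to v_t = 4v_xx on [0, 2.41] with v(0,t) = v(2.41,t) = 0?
Eigenvalues: λₙ = 4n²π²/2.41².
First three modes:
  n=1: λ₁ = 4π²/2.41² ≈ 6.797
  n=2: λ₂ = 16π²/2.41² ≈ 27.189 (4× faster decay)
  n=3: λ₃ = 36π²/2.41² ≈ 61.174 (9× faster decay)
As t → ∞, higher modes decay exponentially faster. The n=1 mode dominates: v ~ c₁ sin(πx/2.41) e^{-λ₁t}.
Decay rate: λ₁ = 4π²/2.41² ≈ 6.797.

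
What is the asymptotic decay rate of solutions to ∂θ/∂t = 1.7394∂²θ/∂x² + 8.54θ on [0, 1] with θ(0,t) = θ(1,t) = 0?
Eigenvalues: λₙ = 1.7394n²π²/1² - 8.54.
First three modes:
  n=1: λ₁ = 1.7394π² - 8.54 ≈ 8.627
  n=2: λ₂ = 6.9576π² - 8.54 ≈ 60.129
  n=3: λ₃ = 15.6546π² - 8.54 ≈ 145.965
Since 1.7394π² ≈ 17.167 > 8.54, all λₙ > 0.
The n=1 mode decays slowest → dominates as t → ∞.
Asymptotic: θ ~ c₁ sin(πx/1) e^{-λ₁t} with decay rate λ₁ ≈ 8.627.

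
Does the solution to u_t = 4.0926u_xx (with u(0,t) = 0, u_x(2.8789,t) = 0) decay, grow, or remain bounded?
u → 0. Heat escapes through the Dirichlet boundary.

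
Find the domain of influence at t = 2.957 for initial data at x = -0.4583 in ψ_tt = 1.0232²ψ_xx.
Domain of influence: [-3.4839024, 2.5673024]. Data at x = -0.4583 spreads outward at speed 1.0232.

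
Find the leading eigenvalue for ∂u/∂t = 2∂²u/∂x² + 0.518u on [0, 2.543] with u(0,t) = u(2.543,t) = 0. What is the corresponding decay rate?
Eigenvalues: λₙ = 2n²π²/2.543² - 0.518.
First three modes:
  n=1: λ₁ = 2π²/2.543² - 0.518 ≈ 2.534
  n=2: λ₂ = 8π²/2.543² - 0.518 ≈ 11.691
  n=3: λ₃ = 18π²/2.543² - 0.518 ≈ 26.953
Since 2π²/2.543² ≈ 3.052 > 0.518, all λₙ > 0.
The n=1 mode decays slowest → dominates as t → ∞.
Asymptotic: u ~ c₁ sin(πx/2.543) e^{-λ₁t} with decay rate λ₁ ≈ 2.534.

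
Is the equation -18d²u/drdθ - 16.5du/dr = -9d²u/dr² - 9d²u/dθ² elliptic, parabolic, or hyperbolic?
Rewriting in standard form: 9d²u/dr² - 18d²u/drdθ + 9d²u/dθ² - 16.5du/dr = 0. Computing B² - 4AC with A = 9, B = -18, C = 9: discriminant = 0 (zero). Answer: parabolic.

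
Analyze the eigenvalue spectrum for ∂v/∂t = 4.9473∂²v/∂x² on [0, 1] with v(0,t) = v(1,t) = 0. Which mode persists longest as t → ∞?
Eigenvalues: λₙ = 4.9473n²π².
First three modes:
  n=1: λ₁ = 4.9473π² ≈ 48.828
  n=2: λ₂ = 19.7892π² ≈ 195.312 (4× faster decay)
  n=3: λ₃ = 44.5257π² ≈ 439.451 (9× faster decay)
As t → ∞, higher modes decay exponentially faster. The n=1 mode dominates: v ~ c₁ sin(πx) e^{-λ₁t}.
Decay rate: λ₁ = 4.9473π² ≈ 48.828.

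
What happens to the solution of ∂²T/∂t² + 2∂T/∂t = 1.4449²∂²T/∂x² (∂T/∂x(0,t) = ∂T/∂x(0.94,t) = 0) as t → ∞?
T → constant (steady state). Damping (γ=2) dissipates the nonconstant modes; with Neumann BCs the spatial average obeys M''+γM'=0 and tends to a finite limit.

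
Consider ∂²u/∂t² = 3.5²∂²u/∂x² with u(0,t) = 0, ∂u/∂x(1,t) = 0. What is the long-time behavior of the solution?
As t → ∞, u oscillates (no decay). Energy is conserved; the solution oscillates indefinitely as standing waves.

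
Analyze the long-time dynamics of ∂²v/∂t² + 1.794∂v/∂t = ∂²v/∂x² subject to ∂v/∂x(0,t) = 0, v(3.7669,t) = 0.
Long-time behavior: v → 0. Damping (γ=1.794) dissipates energy; oscillations decay exponentially.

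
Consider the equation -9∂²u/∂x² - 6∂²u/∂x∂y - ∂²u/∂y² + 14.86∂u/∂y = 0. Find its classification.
Parabolic. (A = -9, B = -6, C = -1 gives B² - 4AC = 0.)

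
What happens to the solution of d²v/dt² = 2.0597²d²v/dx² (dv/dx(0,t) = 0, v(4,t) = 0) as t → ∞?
v oscillates (no decay). Energy is conserved; the solution oscillates indefinitely as standing waves.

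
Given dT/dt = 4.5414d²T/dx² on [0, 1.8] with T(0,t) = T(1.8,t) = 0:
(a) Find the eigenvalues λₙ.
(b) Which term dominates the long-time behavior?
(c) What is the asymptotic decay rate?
Eigenvalues: λₙ = 4.5414n²π²/1.8².
First three modes:
  n=1: λ₁ = 4.5414π²/1.8² ≈ 13.834
  n=2: λ₂ = 18.1656π²/1.8² ≈ 55.336 (4× faster decay)
  n=3: λ₃ = 40.8726π²/1.8² ≈ 124.505 (9× faster decay)
As t → ∞, higher modes decay exponentially faster. The n=1 mode dominates: T ~ c₁ sin(πx/1.8) e^{-λ₁t}.
Decay rate: λ₁ = 4.5414π²/1.8² ≈ 13.834.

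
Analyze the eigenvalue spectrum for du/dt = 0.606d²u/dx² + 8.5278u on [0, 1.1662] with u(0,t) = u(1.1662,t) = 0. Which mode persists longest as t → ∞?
Eigenvalues: λₙ = 0.606n²π²/1.1662² - 8.5278.
First three modes:
  n=1: λ₁ = 0.606π²/1.1662² - 8.5278 ≈ -4.13
  n=2: λ₂ = 2.424π²/1.1662² - 8.5278 ≈ 9.063
  n=3: λ₃ = 5.454π²/1.1662² - 8.5278 ≈ 31.052
Since 0.606π²/1.1662² ≈ 4.398 < 8.5278, λ₁ < 0.
The n=1 mode grows fastest (−λₙ is largest for n=1) → dominates.
Asymptotic: u ~ c₁ sin(πx/1.1662) e^{4.13t} (exponential growth at rate −λ₁ ≈ 4.13).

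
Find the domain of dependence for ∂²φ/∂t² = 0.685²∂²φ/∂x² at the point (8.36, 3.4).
Domain of dependence: [6.031, 10.689]. Signals travel at speed 0.685, so data within |x - 8.36| ≤ 0.685·3.4 = 2.329 can reach the point.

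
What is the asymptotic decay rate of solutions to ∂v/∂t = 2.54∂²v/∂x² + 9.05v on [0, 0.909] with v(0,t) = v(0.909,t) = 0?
Eigenvalues: λₙ = 2.54n²π²/0.909² - 9.05.
First three modes:
  n=1: λ₁ = 2.54π²/0.909² - 9.05 ≈ 21.289
  n=2: λ₂ = 10.16π²/0.909² - 9.05 ≈ 112.307
  n=3: λ₃ = 22.86π²/0.909² - 9.05 ≈ 264.004
Since 2.54π²/0.909² ≈ 30.339 > 9.05, all λₙ > 0.
The n=1 mode decays slowest → dominates as t → ∞.
Asymptotic: v ~ c₁ sin(πx/0.909) e^{-λ₁t} with decay rate λ₁ ≈ 21.289.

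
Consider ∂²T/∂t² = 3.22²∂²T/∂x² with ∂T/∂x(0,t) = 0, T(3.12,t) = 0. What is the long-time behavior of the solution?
As t → ∞, T oscillates (no decay). Energy is conserved; the solution oscillates indefinitely as standing waves.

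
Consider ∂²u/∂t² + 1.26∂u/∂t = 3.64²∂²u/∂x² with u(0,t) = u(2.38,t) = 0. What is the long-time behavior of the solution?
As t → ∞, u → 0. Damping (γ=1.26) dissipates energy; oscillations decay exponentially.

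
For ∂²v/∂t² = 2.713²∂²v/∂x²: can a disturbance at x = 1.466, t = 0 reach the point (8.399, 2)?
No. The domain of dependence is [2.973, 13.825], and 1.466 is outside this interval.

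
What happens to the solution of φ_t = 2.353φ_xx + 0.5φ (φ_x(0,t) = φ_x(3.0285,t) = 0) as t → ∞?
φ grows unboundedly. With Neumann BCs the constant mode has diffusion eigenvalue 0, so any r > 0 makes it grow like e^(0.5t); solution grows exponentially.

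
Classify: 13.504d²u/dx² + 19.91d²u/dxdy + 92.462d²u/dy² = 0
Elliptic (discriminant = -4598.019292).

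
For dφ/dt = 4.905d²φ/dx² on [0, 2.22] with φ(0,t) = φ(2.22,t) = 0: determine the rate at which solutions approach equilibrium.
Eigenvalues: λₙ = 4.905n²π²/2.22².
First three modes:
  n=1: λ₁ = 4.905π²/2.22² ≈ 9.823
  n=2: λ₂ = 19.62π²/2.22² ≈ 39.291 (4× faster decay)
  n=3: λ₃ = 44.145π²/2.22² ≈ 88.405 (9× faster decay)
As t → ∞, higher modes decay exponentially faster. The n=1 mode dominates: φ ~ c₁ sin(πx/2.22) e^{-λ₁t}.
Decay rate: λ₁ = 4.905π²/2.22² ≈ 9.823.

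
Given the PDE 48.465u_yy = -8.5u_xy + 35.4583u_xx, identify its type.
Rewriting in standard form: -35.4583u_xx + 8.5u_xy + 48.465u_yy = 0. The second-order coefficients are A = -35.4583, B = 8.5, C = 48.465. Since B² - 4AC = 6946.196038 > 0, this is a hyperbolic PDE.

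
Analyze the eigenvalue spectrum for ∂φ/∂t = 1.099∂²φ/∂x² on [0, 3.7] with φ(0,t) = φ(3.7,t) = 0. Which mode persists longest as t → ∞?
Eigenvalues: λₙ = 1.099n²π²/3.7².
First three modes:
  n=1: λ₁ = 1.099π²/3.7² ≈ 0.792
  n=2: λ₂ = 4.396π²/3.7² ≈ 3.169 (4× faster decay)
  n=3: λ₃ = 9.891π²/3.7² ≈ 7.131 (9× faster decay)
As t → ∞, higher modes decay exponentially faster. The n=1 mode dominates: φ ~ c₁ sin(πx/3.7) e^{-λ₁t}.
Decay rate: λ₁ = 1.099π²/3.7² ≈ 0.792.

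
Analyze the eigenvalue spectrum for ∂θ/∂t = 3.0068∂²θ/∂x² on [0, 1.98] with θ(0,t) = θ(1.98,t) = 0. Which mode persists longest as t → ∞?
Eigenvalues: λₙ = 3.0068n²π²/1.98².
First three modes:
  n=1: λ₁ = 3.0068π²/1.98² ≈ 7.57
  n=2: λ₂ = 12.0272π²/1.98² ≈ 30.278 (4× faster decay)
  n=3: λ₃ = 27.0612π²/1.98² ≈ 68.127 (9× faster decay)
As t → ∞, higher modes decay exponentially faster. The n=1 mode dominates: θ ~ c₁ sin(πx/1.98) e^{-λ₁t}.
Decay rate: λ₁ = 3.0068π²/1.98² ≈ 7.57.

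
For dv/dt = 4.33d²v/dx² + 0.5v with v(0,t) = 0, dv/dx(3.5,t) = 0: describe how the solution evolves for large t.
v → 0. Diffusion dominates reaction (r=0.5 < κπ²/(4L²)≈0.87); solution decays.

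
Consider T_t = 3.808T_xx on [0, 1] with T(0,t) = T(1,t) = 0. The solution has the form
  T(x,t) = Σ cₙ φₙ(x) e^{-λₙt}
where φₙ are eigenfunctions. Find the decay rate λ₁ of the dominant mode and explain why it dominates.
Eigenvalues: λₙ = 3.808n²π².
First three modes:
  n=1: λ₁ = 3.808π² ≈ 37.583
  n=2: λ₂ = 15.232π² ≈ 150.334 (4× faster decay)
  n=3: λ₃ = 34.272π² ≈ 338.251 (9× faster decay)
As t → ∞, higher modes decay exponentially faster. The n=1 mode dominates: T ~ c₁ sin(πx) e^{-λ₁t}.
Decay rate: λ₁ = 3.808π² ≈ 37.583.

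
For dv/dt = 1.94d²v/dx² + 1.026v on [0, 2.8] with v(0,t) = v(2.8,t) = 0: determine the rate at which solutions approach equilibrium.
Eigenvalues: λₙ = 1.94n²π²/2.8² - 1.026.
First three modes:
  n=1: λ₁ = 1.94π²/2.8² - 1.026 ≈ 1.416
  n=2: λ₂ = 7.76π²/2.8² - 1.026 ≈ 8.743
  n=3: λ₃ = 17.46π²/2.8² - 1.026 ≈ 20.954
Since 1.94π²/2.8² ≈ 2.442 > 1.026, all λₙ > 0.
The n=1 mode decays slowest → dominates as t → ∞.
Asymptotic: v ~ c₁ sin(πx/2.8) e^{-λ₁t} with decay rate λ₁ ≈ 1.416.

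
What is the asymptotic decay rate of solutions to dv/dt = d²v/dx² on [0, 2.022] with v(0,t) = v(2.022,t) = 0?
Eigenvalues: λₙ = n²π²/2.022².
First three modes:
  n=1: λ₁ = π²/2.022² ≈ 2.414
  n=2: λ₂ = 4π²/2.022² ≈ 9.656 (4× faster decay)
  n=3: λ₃ = 9π²/2.022² ≈ 21.726 (9× faster decay)
As t → ∞, higher modes decay exponentially faster. The n=1 mode dominates: v ~ c₁ sin(πx/2.022) e^{-λ₁t}.
Decay rate: λ₁ = π²/2.022² ≈ 2.414.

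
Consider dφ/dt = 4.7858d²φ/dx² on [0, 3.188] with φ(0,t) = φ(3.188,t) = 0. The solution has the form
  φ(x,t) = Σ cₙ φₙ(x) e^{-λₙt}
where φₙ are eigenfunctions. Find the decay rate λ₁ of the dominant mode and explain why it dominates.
Eigenvalues: λₙ = 4.7858n²π²/3.188².
First three modes:
  n=1: λ₁ = 4.7858π²/3.188² ≈ 4.647
  n=2: λ₂ = 19.1432π²/3.188² ≈ 18.59 (4× faster decay)
  n=3: λ₃ = 43.0722π²/3.188² ≈ 41.827 (9× faster decay)
As t → ∞, higher modes decay exponentially faster. The n=1 mode dominates: φ ~ c₁ sin(πx/3.188) e^{-λ₁t}.
Decay rate: λ₁ = 4.7858π²/3.188² ≈ 4.647.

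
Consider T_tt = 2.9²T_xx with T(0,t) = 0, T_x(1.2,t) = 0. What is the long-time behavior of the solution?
As t → ∞, T oscillates (no decay). Energy is conserved; the solution oscillates indefinitely as standing waves.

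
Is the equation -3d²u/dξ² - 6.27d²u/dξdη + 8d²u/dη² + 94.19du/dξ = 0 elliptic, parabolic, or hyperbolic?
Computing B² - 4AC with A = -3, B = -6.27, C = 8: discriminant = 135.3129 (positive). Answer: hyperbolic.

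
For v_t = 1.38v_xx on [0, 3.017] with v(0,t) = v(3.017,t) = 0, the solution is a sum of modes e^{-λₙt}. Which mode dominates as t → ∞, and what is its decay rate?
Eigenvalues: λₙ = 1.38n²π²/3.017².
First three modes:
  n=1: λ₁ = 1.38π²/3.017² ≈ 1.496
  n=2: λ₂ = 5.52π²/3.017² ≈ 5.985 (4× faster decay)
  n=3: λ₃ = 12.42π²/3.017² ≈ 13.467 (9× faster decay)
As t → ∞, higher modes decay exponentially faster. The n=1 mode dominates: v ~ c₁ sin(πx/3.017) e^{-λ₁t}.
Decay rate: λ₁ = 1.38π²/3.017² ≈ 1.496.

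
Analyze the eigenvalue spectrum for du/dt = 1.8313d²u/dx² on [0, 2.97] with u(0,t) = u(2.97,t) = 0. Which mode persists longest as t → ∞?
Eigenvalues: λₙ = 1.8313n²π²/2.97².
First three modes:
  n=1: λ₁ = 1.8313π²/2.97² ≈ 2.049
  n=2: λ₂ = 7.3252π²/2.97² ≈ 8.196 (4× faster decay)
  n=3: λ₃ = 16.4817π²/2.97² ≈ 18.441 (9× faster decay)
As t → ∞, higher modes decay exponentially faster. The n=1 mode dominates: u ~ c₁ sin(πx/2.97) e^{-λ₁t}.
Decay rate: λ₁ = 1.8313π²/2.97² ≈ 2.049.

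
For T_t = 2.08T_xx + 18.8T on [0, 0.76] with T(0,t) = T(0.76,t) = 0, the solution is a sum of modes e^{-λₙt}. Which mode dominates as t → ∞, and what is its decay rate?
Eigenvalues: λₙ = 2.08n²π²/0.76² - 18.8.
First three modes:
  n=1: λ₁ = 2.08π²/0.76² - 18.8 ≈ 16.742
  n=2: λ₂ = 8.32π²/0.76² - 18.8 ≈ 123.366
  n=3: λ₃ = 18.72π²/0.76² - 18.8 ≈ 301.074
Since 2.08π²/0.76² ≈ 35.542 > 18.8, all λₙ > 0.
The n=1 mode decays slowest → dominates as t → ∞.
Asymptotic: T ~ c₁ sin(πx/0.76) e^{-λ₁t} with decay rate λ₁ ≈ 16.742.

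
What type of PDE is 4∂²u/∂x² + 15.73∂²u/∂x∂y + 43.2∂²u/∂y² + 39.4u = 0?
With A = 4, B = 15.73, C = 43.2, the discriminant is -443.7671. This is an elliptic PDE.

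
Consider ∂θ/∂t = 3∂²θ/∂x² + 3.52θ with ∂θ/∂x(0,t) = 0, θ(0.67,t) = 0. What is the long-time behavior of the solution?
As t → ∞, θ → 0. Diffusion dominates reaction (r=3.52 < κπ²/(4L²)≈16.49); solution decays.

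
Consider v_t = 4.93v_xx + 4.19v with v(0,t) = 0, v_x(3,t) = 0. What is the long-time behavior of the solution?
As t → ∞, v grows unboundedly. Reaction dominates diffusion (r=4.19 > κπ²/(4L²)≈1.35); solution grows exponentially.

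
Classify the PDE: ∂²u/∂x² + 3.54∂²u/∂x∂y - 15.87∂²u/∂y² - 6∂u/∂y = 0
A = 1, B = 3.54, C = -15.87. Discriminant B² - 4AC = 76.0116. Since 76.0116 > 0, hyperbolic.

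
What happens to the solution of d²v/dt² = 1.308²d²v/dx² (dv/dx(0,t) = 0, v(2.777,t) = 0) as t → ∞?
v oscillates (no decay). Energy is conserved; the solution oscillates indefinitely as standing waves.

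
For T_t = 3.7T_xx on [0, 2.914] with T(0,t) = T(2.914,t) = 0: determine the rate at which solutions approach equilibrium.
Eigenvalues: λₙ = 3.7n²π²/2.914².
First three modes:
  n=1: λ₁ = 3.7π²/2.914² ≈ 4.301
  n=2: λ₂ = 14.8π²/2.914² ≈ 17.202 (4× faster decay)
  n=3: λ₃ = 33.3π²/2.914² ≈ 38.705 (9× faster decay)
As t → ∞, higher modes decay exponentially faster. The n=1 mode dominates: T ~ c₁ sin(πx/2.914) e^{-λ₁t}.
Decay rate: λ₁ = 3.7π²/2.914² ≈ 4.301.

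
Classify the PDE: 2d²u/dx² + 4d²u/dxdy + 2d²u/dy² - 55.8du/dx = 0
A = 2, B = 4, C = 2. Discriminant B² - 4AC = 0. Since 0 = 0, parabolic.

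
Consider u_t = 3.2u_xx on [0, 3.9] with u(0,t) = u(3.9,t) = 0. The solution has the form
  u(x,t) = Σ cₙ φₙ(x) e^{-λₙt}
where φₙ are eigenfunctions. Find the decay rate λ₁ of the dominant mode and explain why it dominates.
Eigenvalues: λₙ = 3.2n²π²/3.9².
First three modes:
  n=1: λ₁ = 3.2π²/3.9² ≈ 2.076
  n=2: λ₂ = 12.8π²/3.9² ≈ 8.306 (4× faster decay)
  n=3: λ₃ = 28.8π²/3.9² ≈ 18.688 (9× faster decay)
As t → ∞, higher modes decay exponentially faster. The n=1 mode dominates: u ~ c₁ sin(πx/3.9) e^{-λ₁t}.
Decay rate: λ₁ = 3.2π²/3.9² ≈ 2.076.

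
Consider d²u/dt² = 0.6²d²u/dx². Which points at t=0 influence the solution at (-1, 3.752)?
Domain of dependence: [-3.2512, 1.2512]. Signals travel at speed 0.6, so data within |x - -1| ≤ 0.6·3.752 = 2.2512 can reach the point.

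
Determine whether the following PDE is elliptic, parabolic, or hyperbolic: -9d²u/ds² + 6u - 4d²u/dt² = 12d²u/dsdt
Rewriting in standard form: -9d²u/ds² - 12d²u/dsdt - 4d²u/dt² + 6u = 0. Coefficients: A = -9, B = -12, C = -4. B² - 4AC = 0, which is zero, so the equation is parabolic.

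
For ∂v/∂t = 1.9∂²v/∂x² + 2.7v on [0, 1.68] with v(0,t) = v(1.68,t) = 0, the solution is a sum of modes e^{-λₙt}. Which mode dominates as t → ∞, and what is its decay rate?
Eigenvalues: λₙ = 1.9n²π²/1.68² - 2.7.
First three modes:
  n=1: λ₁ = 1.9π²/1.68² - 2.7 ≈ 3.944
  n=2: λ₂ = 7.6π²/1.68² - 2.7 ≈ 23.876
  n=3: λ₃ = 17.1π²/1.68² - 2.7 ≈ 57.097
Since 1.9π²/1.68² ≈ 6.644 > 2.7, all λₙ > 0.
The n=1 mode decays slowest → dominates as t → ∞.
Asymptotic: v ~ c₁ sin(πx/1.68) e^{-λ₁t} with decay rate λ₁ ≈ 3.944.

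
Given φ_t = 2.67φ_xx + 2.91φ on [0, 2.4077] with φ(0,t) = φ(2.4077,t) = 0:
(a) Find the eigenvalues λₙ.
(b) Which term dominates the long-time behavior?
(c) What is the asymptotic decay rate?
Eigenvalues: λₙ = 2.67n²π²/2.4077² - 2.91.
First three modes:
  n=1: λ₁ = 2.67π²/2.4077² - 2.91 ≈ 1.636
  n=2: λ₂ = 10.68π²/2.4077² - 2.91 ≈ 15.273
  n=3: λ₃ = 24.03π²/2.4077² - 2.91 ≈ 38.002
Since 2.67π²/2.4077² ≈ 4.546 > 2.91, all λₙ > 0.
The n=1 mode decays slowest → dominates as t → ∞.
Asymptotic: φ ~ c₁ sin(πx/2.4077) e^{-λ₁t} with decay rate λ₁ ≈ 1.636.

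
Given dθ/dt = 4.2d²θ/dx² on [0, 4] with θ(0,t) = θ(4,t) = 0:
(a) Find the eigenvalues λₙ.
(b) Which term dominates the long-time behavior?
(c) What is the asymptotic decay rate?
Eigenvalues: λₙ = 4.2n²π²/4².
First three modes:
  n=1: λ₁ = 4.2π²/4² ≈ 2.591
  n=2: λ₂ = 16.8π²/4² ≈ 10.363 (4× faster decay)
  n=3: λ₃ = 37.8π²/4² ≈ 23.317 (9× faster decay)
As t → ∞, higher modes decay exponentially faster. The n=1 mode dominates: θ ~ c₁ sin(πx/4) e^{-λ₁t}.
Decay rate: λ₁ = 4.2π²/4² ≈ 2.591.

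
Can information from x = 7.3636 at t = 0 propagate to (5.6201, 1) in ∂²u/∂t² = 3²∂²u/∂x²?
Yes. The domain of dependence is [2.6201, 8.6201], and 7.3636 ∈ [2.6201, 8.6201].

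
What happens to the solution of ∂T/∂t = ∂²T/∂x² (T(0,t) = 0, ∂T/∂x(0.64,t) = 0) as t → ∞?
T → 0. Heat escapes through the Dirichlet boundary.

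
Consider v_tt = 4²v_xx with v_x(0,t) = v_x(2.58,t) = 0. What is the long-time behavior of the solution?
As t → ∞, v oscillates about a mean that drifts linearly in t (generically unbounded; no decay). There is no damping, so the nonconstant modes persist as standing waves (energy conserved, no decay). But with Neumann conditions at both ends the constant mode has eigenvalue 0: the spatial mean M(t) of v satisfies M'' = 0, so M(t) = M(0) + M'(0)·t. Unless the initial velocity has zero mean (∫v_t(x,0)dx = 0), the solution grows linearly in t (unbounded, though not exponentially); if it does have zero mean, the solution stays bounded and simply oscillates.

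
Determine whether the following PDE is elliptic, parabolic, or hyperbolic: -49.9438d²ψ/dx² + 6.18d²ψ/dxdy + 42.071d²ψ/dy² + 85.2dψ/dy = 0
Coefficients: A = -49.9438, B = 6.18, C = 42.071. B² - 4AC = 8442.9348392, which is positive, so the equation is hyperbolic.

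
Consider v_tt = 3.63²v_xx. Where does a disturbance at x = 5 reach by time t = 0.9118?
Domain of influence: [1.690166, 8.309834]. Data at x = 5 spreads outward at speed 3.63.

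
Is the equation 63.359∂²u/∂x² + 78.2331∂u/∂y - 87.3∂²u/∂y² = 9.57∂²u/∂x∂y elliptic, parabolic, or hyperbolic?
Rewriting in standard form: 63.359∂²u/∂x² - 9.57∂²u/∂x∂y - 87.3∂²u/∂y² + 78.2331∂u/∂y = 0. Computing B² - 4AC with A = 63.359, B = -9.57, C = -87.3: discriminant = 22216.5477 (positive). Answer: hyperbolic.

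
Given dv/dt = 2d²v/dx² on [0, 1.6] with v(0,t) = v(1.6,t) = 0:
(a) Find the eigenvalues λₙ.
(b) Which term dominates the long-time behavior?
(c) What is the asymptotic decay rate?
Eigenvalues: λₙ = 2n²π²/1.6².
First three modes:
  n=1: λ₁ = 2π²/1.6² ≈ 7.711
  n=2: λ₂ = 8π²/1.6² ≈ 30.843 (4× faster decay)
  n=3: λ₃ = 18π²/1.6² ≈ 69.396 (9× faster decay)
As t → ∞, higher modes decay exponentially faster. The n=1 mode dominates: v ~ c₁ sin(πx/1.6) e^{-λ₁t}.
Decay rate: λ₁ = 2π²/1.6² ≈ 7.711.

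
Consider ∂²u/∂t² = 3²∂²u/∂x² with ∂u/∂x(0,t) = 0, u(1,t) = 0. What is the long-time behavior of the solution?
As t → ∞, u oscillates (no decay). Energy is conserved; the solution oscillates indefinitely as standing waves.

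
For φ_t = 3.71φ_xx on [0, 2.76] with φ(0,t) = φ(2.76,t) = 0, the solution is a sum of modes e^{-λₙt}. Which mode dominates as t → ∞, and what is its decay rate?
Eigenvalues: λₙ = 3.71n²π²/2.76².
First three modes:
  n=1: λ₁ = 3.71π²/2.76² ≈ 4.807
  n=2: λ₂ = 14.84π²/2.76² ≈ 19.227 (4× faster decay)
  n=3: λ₃ = 33.39π²/2.76² ≈ 43.261 (9× faster decay)
As t → ∞, higher modes decay exponentially faster. The n=1 mode dominates: φ ~ c₁ sin(πx/2.76) e^{-λ₁t}.
Decay rate: λ₁ = 3.71π²/2.76² ≈ 4.807.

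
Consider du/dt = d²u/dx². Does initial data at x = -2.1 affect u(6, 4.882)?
Yes, for any finite x. The heat equation has infinite propagation speed, so all initial data affects all points at any t > 0.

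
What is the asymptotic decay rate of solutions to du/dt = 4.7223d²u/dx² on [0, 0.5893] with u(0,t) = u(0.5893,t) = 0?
Eigenvalues: λₙ = 4.7223n²π²/0.5893².
First three modes:
  n=1: λ₁ = 4.7223π²/0.5893² ≈ 134.209
  n=2: λ₂ = 18.8892π²/0.5893² ≈ 536.835 (4× faster decay)
  n=3: λ₃ = 42.5007π²/0.5893² ≈ 1207.878 (9× faster decay)
As t → ∞, higher modes decay exponentially faster. The n=1 mode dominates: u ~ c₁ sin(πx/0.5893) e^{-λ₁t}.
Decay rate: λ₁ = 4.7223π²/0.5893² ≈ 134.209.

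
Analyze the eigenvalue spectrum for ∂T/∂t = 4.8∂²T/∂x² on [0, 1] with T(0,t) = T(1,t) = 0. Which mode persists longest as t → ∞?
Eigenvalues: λₙ = 4.8n²π².
First three modes:
  n=1: λ₁ = 4.8π² ≈ 47.374
  n=2: λ₂ = 19.2π² ≈ 189.496 (4× faster decay)
  n=3: λ₃ = 43.2π² ≈ 426.367 (9× faster decay)
As t → ∞, higher modes decay exponentially faster. The n=1 mode dominates: T ~ c₁ sin(πx) e^{-λ₁t}.
Decay rate: λ₁ = 4.8π² ≈ 47.374.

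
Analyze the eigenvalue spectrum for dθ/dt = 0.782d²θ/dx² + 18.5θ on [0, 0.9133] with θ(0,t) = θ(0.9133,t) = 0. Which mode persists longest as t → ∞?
Eigenvalues: λₙ = 0.782n²π²/0.9133² - 18.5.
First three modes:
  n=1: λ₁ = 0.782π²/0.9133² - 18.5 ≈ -9.247
  n=2: λ₂ = 3.128π²/0.9133² - 18.5 ≈ 18.512
  n=3: λ₃ = 7.038π²/0.9133² - 18.5 ≈ 64.776
Since 0.782π²/0.9133² ≈ 9.253 < 18.5, λ₁ < 0.
The n=1 mode grows fastest (−λₙ is largest for n=1) → dominates.
Asymptotic: θ ~ c₁ sin(πx/0.9133) e^{9.247t} (exponential growth at rate −λ₁ ≈ 9.247).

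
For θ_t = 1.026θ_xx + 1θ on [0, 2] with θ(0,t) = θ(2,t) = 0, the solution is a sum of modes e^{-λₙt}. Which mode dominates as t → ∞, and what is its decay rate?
Eigenvalues: λₙ = 1.026n²π²/2² - 1.
First three modes:
  n=1: λ₁ = 1.026π²/2² - 1 ≈ 1.532
  n=2: λ₂ = 4.104π²/2² - 1 ≈ 9.126
  n=3: λ₃ = 9.234π²/2² - 1 ≈ 21.784
Since 1.026π²/2² ≈ 2.532 > 1, all λₙ > 0.
The n=1 mode decays slowest → dominates as t → ∞.
Asymptotic: θ ~ c₁ sin(πx/2) e^{-λ₁t} with decay rate λ₁ ≈ 1.532.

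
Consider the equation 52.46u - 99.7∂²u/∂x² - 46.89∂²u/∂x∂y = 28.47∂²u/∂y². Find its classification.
Rewriting in standard form: -99.7∂²u/∂x² - 46.89∂²u/∂x∂y - 28.47∂²u/∂y² + 52.46u = 0. Elliptic. (A = -99.7, B = -46.89, C = -28.47 gives B² - 4AC = -9155.1639.)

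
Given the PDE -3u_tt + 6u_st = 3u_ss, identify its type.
Rewriting in standard form: -3u_ss + 6u_st - 3u_tt = 0. The second-order coefficients are A = -3, B = 6, C = -3. Since B² - 4AC = 0 = 0, this is a parabolic PDE.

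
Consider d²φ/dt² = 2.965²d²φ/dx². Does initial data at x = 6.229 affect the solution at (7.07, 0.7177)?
Yes. The domain of dependence is [4.9420195, 9.1979805], and 6.229 ∈ [4.9420195, 9.1979805].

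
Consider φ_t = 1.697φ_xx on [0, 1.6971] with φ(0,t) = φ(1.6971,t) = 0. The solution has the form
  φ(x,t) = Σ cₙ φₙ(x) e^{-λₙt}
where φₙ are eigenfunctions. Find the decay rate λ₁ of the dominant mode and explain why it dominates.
Eigenvalues: λₙ = 1.697n²π²/1.6971².
First three modes:
  n=1: λ₁ = 1.697π²/1.6971² ≈ 5.815
  n=2: λ₂ = 6.788π²/1.6971² ≈ 23.261 (4× faster decay)
  n=3: λ₃ = 15.273π²/1.6971² ≈ 52.337 (9× faster decay)
As t → ∞, higher modes decay exponentially faster. The n=1 mode dominates: φ ~ c₁ sin(πx/1.6971) e^{-λ₁t}.
Decay rate: λ₁ = 1.697π²/1.6971² ≈ 5.815.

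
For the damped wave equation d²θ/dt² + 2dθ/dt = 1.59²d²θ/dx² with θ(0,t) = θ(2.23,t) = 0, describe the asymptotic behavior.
θ → 0. Damping (γ=2) dissipates energy; oscillations decay exponentially.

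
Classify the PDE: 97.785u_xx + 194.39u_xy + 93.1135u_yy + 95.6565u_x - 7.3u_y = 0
A = 97.785, B = 194.39, C = 93.1135. Discriminant B² - 4AC = 1367.05771. Since 1367.05771 > 0, hyperbolic.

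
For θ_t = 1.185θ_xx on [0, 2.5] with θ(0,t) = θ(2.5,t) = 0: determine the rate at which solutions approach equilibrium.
Eigenvalues: λₙ = 1.185n²π²/2.5².
First three modes:
  n=1: λ₁ = 1.185π²/2.5² ≈ 1.871
  n=2: λ₂ = 4.74π²/2.5² ≈ 7.485 (4× faster decay)
  n=3: λ₃ = 10.665π²/2.5² ≈ 16.841 (9× faster decay)
As t → ∞, higher modes decay exponentially faster. The n=1 mode dominates: θ ~ c₁ sin(πx/2.5) e^{-λ₁t}.
Decay rate: λ₁ = 1.185π²/2.5² ≈ 1.871.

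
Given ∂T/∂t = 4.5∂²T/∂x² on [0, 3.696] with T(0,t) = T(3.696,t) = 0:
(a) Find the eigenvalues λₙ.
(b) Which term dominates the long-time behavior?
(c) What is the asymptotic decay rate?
Eigenvalues: λₙ = 4.5n²π²/3.696².
First three modes:
  n=1: λ₁ = 4.5π²/3.696² ≈ 3.251
  n=2: λ₂ = 18π²/3.696² ≈ 13.005 (4× faster decay)
  n=3: λ₃ = 40.5π²/3.696² ≈ 29.261 (9× faster decay)
As t → ∞, higher modes decay exponentially faster. The n=1 mode dominates: T ~ c₁ sin(πx/3.696) e^{-λ₁t}.
Decay rate: λ₁ = 4.5π²/3.696² ≈ 3.251.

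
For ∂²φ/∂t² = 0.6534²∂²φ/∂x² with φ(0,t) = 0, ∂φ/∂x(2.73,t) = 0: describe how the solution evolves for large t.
φ oscillates (no decay). Energy is conserved; the solution oscillates indefinitely as standing waves.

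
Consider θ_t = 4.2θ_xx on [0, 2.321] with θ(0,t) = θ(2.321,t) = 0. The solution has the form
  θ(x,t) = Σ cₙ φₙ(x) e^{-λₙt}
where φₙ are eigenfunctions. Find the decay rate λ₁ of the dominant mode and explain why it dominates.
Eigenvalues: λₙ = 4.2n²π²/2.321².
First three modes:
  n=1: λ₁ = 4.2π²/2.321² ≈ 7.695
  n=2: λ₂ = 16.8π²/2.321² ≈ 30.779 (4× faster decay)
  n=3: λ₃ = 37.8π²/2.321² ≈ 69.253 (9× faster decay)
As t → ∞, higher modes decay exponentially faster. The n=1 mode dominates: θ ~ c₁ sin(πx/2.321) e^{-λ₁t}.
Decay rate: λ₁ = 4.2π²/2.321² ≈ 7.695.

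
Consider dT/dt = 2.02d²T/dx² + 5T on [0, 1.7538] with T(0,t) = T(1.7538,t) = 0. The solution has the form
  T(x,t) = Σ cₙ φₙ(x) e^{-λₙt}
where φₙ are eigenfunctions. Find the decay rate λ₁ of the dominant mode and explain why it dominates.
Eigenvalues: λₙ = 2.02n²π²/1.7538² - 5.
First three modes:
  n=1: λ₁ = 2.02π²/1.7538² - 5 ≈ 1.482
  n=2: λ₂ = 8.08π²/1.7538² - 5 ≈ 20.927
  n=3: λ₃ = 18.18π²/1.7538² - 5 ≈ 53.336
Since 2.02π²/1.7538² ≈ 6.482 > 5, all λₙ > 0.
The n=1 mode decays slowest → dominates as t → ∞.
Asymptotic: T ~ c₁ sin(πx/1.7538) e^{-λ₁t} with decay rate λ₁ ≈ 1.482.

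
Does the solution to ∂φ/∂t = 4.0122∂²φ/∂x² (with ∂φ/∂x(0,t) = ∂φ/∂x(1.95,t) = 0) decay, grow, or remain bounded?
φ → constant (steady state). Heat is conserved (no flux at boundaries); solution approaches the spatial average.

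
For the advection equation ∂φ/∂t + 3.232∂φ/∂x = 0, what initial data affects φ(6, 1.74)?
A single point: x = 0.37632. The characteristic through (6, 1.74) is x - 3.232t = const, so x = 6 - 3.232·1.74 = 0.37632.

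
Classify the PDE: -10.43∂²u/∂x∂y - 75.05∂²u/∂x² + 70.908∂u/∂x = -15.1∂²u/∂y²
Rewriting in standard form: -75.05∂²u/∂x² - 10.43∂²u/∂x∂y + 15.1∂²u/∂y² + 70.908∂u/∂x = 0. A = -75.05, B = -10.43, C = 15.1. Discriminant B² - 4AC = 4641.8049. Since 4641.8049 > 0, hyperbolic.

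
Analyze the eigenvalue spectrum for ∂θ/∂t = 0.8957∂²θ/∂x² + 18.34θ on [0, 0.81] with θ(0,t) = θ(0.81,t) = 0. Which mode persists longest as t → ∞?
Eigenvalues: λₙ = 0.8957n²π²/0.81² - 18.34.
First three modes:
  n=1: λ₁ = 0.8957π²/0.81² - 18.34 ≈ -4.866
  n=2: λ₂ = 3.5828π²/0.81² - 18.34 ≈ 35.555
  n=3: λ₃ = 8.0613π²/0.81² - 18.34 ≈ 102.925
Since 0.8957π²/0.81² ≈ 13.474 < 18.34, λ₁ < 0.
The n=1 mode grows fastest (−λₙ is largest for n=1) → dominates.
Asymptotic: θ ~ c₁ sin(πx/0.81) e^{4.866t} (exponential growth at rate −λ₁ ≈ 4.866).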